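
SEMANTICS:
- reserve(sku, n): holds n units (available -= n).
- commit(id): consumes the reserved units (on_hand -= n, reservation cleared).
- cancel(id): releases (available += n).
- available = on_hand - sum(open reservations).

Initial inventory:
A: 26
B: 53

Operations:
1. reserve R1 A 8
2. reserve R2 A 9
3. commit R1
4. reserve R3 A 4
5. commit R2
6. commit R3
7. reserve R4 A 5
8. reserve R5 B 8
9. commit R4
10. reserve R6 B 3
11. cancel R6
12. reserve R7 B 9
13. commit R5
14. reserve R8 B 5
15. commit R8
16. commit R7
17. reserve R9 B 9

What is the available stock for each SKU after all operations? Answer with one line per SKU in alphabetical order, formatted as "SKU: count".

Answer: A: 0
B: 22

Derivation:
Step 1: reserve R1 A 8 -> on_hand[A=26 B=53] avail[A=18 B=53] open={R1}
Step 2: reserve R2 A 9 -> on_hand[A=26 B=53] avail[A=9 B=53] open={R1,R2}
Step 3: commit R1 -> on_hand[A=18 B=53] avail[A=9 B=53] open={R2}
Step 4: reserve R3 A 4 -> on_hand[A=18 B=53] avail[A=5 B=53] open={R2,R3}
Step 5: commit R2 -> on_hand[A=9 B=53] avail[A=5 B=53] open={R3}
Step 6: commit R3 -> on_hand[A=5 B=53] avail[A=5 B=53] open={}
Step 7: reserve R4 A 5 -> on_hand[A=5 B=53] avail[A=0 B=53] open={R4}
Step 8: reserve R5 B 8 -> on_hand[A=5 B=53] avail[A=0 B=45] open={R4,R5}
Step 9: commit R4 -> on_hand[A=0 B=53] avail[A=0 B=45] open={R5}
Step 10: reserve R6 B 3 -> on_hand[A=0 B=53] avail[A=0 B=42] open={R5,R6}
Step 11: cancel R6 -> on_hand[A=0 B=53] avail[A=0 B=45] open={R5}
Step 12: reserve R7 B 9 -> on_hand[A=0 B=53] avail[A=0 B=36] open={R5,R7}
Step 13: commit R5 -> on_hand[A=0 B=45] avail[A=0 B=36] open={R7}
Step 14: reserve R8 B 5 -> on_hand[A=0 B=45] avail[A=0 B=31] open={R7,R8}
Step 15: commit R8 -> on_hand[A=0 B=40] avail[A=0 B=31] open={R7}
Step 16: commit R7 -> on_hand[A=0 B=31] avail[A=0 B=31] open={}
Step 17: reserve R9 B 9 -> on_hand[A=0 B=31] avail[A=0 B=22] open={R9}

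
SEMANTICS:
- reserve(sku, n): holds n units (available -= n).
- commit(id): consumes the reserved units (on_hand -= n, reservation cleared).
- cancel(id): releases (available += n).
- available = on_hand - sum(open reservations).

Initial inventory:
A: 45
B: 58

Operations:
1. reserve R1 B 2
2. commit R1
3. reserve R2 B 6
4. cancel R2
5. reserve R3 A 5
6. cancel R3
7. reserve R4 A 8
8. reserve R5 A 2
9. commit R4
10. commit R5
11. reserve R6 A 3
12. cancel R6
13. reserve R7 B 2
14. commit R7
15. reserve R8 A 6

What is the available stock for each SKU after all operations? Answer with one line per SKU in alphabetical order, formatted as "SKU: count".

Step 1: reserve R1 B 2 -> on_hand[A=45 B=58] avail[A=45 B=56] open={R1}
Step 2: commit R1 -> on_hand[A=45 B=56] avail[A=45 B=56] open={}
Step 3: reserve R2 B 6 -> on_hand[A=45 B=56] avail[A=45 B=50] open={R2}
Step 4: cancel R2 -> on_hand[A=45 B=56] avail[A=45 B=56] open={}
Step 5: reserve R3 A 5 -> on_hand[A=45 B=56] avail[A=40 B=56] open={R3}
Step 6: cancel R3 -> on_hand[A=45 B=56] avail[A=45 B=56] open={}
Step 7: reserve R4 A 8 -> on_hand[A=45 B=56] avail[A=37 B=56] open={R4}
Step 8: reserve R5 A 2 -> on_hand[A=45 B=56] avail[A=35 B=56] open={R4,R5}
Step 9: commit R4 -> on_hand[A=37 B=56] avail[A=35 B=56] open={R5}
Step 10: commit R5 -> on_hand[A=35 B=56] avail[A=35 B=56] open={}
Step 11: reserve R6 A 3 -> on_hand[A=35 B=56] avail[A=32 B=56] open={R6}
Step 12: cancel R6 -> on_hand[A=35 B=56] avail[A=35 B=56] open={}
Step 13: reserve R7 B 2 -> on_hand[A=35 B=56] avail[A=35 B=54] open={R7}
Step 14: commit R7 -> on_hand[A=35 B=54] avail[A=35 B=54] open={}
Step 15: reserve R8 A 6 -> on_hand[A=35 B=54] avail[A=29 B=54] open={R8}

Answer: A: 29
B: 54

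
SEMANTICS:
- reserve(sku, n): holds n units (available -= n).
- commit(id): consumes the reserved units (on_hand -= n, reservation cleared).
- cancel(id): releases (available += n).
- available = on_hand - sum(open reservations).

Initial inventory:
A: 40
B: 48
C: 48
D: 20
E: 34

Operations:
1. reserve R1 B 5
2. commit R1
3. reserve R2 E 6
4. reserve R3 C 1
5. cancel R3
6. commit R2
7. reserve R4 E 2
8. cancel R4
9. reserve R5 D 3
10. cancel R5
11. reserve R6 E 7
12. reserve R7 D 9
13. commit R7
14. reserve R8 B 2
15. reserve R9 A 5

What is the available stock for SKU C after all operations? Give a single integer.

Step 1: reserve R1 B 5 -> on_hand[A=40 B=48 C=48 D=20 E=34] avail[A=40 B=43 C=48 D=20 E=34] open={R1}
Step 2: commit R1 -> on_hand[A=40 B=43 C=48 D=20 E=34] avail[A=40 B=43 C=48 D=20 E=34] open={}
Step 3: reserve R2 E 6 -> on_hand[A=40 B=43 C=48 D=20 E=34] avail[A=40 B=43 C=48 D=20 E=28] open={R2}
Step 4: reserve R3 C 1 -> on_hand[A=40 B=43 C=48 D=20 E=34] avail[A=40 B=43 C=47 D=20 E=28] open={R2,R3}
Step 5: cancel R3 -> on_hand[A=40 B=43 C=48 D=20 E=34] avail[A=40 B=43 C=48 D=20 E=28] open={R2}
Step 6: commit R2 -> on_hand[A=40 B=43 C=48 D=20 E=28] avail[A=40 B=43 C=48 D=20 E=28] open={}
Step 7: reserve R4 E 2 -> on_hand[A=40 B=43 C=48 D=20 E=28] avail[A=40 B=43 C=48 D=20 E=26] open={R4}
Step 8: cancel R4 -> on_hand[A=40 B=43 C=48 D=20 E=28] avail[A=40 B=43 C=48 D=20 E=28] open={}
Step 9: reserve R5 D 3 -> on_hand[A=40 B=43 C=48 D=20 E=28] avail[A=40 B=43 C=48 D=17 E=28] open={R5}
Step 10: cancel R5 -> on_hand[A=40 B=43 C=48 D=20 E=28] avail[A=40 B=43 C=48 D=20 E=28] open={}
Step 11: reserve R6 E 7 -> on_hand[A=40 B=43 C=48 D=20 E=28] avail[A=40 B=43 C=48 D=20 E=21] open={R6}
Step 12: reserve R7 D 9 -> on_hand[A=40 B=43 C=48 D=20 E=28] avail[A=40 B=43 C=48 D=11 E=21] open={R6,R7}
Step 13: commit R7 -> on_hand[A=40 B=43 C=48 D=11 E=28] avail[A=40 B=43 C=48 D=11 E=21] open={R6}
Step 14: reserve R8 B 2 -> on_hand[A=40 B=43 C=48 D=11 E=28] avail[A=40 B=41 C=48 D=11 E=21] open={R6,R8}
Step 15: reserve R9 A 5 -> on_hand[A=40 B=43 C=48 D=11 E=28] avail[A=35 B=41 C=48 D=11 E=21] open={R6,R8,R9}
Final available[C] = 48

Answer: 48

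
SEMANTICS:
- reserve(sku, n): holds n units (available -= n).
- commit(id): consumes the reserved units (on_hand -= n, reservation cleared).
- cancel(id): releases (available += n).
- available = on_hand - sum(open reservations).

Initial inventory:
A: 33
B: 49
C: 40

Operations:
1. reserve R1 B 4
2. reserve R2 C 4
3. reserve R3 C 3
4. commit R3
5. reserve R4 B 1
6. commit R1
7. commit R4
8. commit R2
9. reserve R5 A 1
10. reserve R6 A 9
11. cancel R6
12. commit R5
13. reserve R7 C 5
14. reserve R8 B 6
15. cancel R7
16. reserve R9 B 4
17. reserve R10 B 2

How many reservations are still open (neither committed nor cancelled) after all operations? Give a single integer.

Step 1: reserve R1 B 4 -> on_hand[A=33 B=49 C=40] avail[A=33 B=45 C=40] open={R1}
Step 2: reserve R2 C 4 -> on_hand[A=33 B=49 C=40] avail[A=33 B=45 C=36] open={R1,R2}
Step 3: reserve R3 C 3 -> on_hand[A=33 B=49 C=40] avail[A=33 B=45 C=33] open={R1,R2,R3}
Step 4: commit R3 -> on_hand[A=33 B=49 C=37] avail[A=33 B=45 C=33] open={R1,R2}
Step 5: reserve R4 B 1 -> on_hand[A=33 B=49 C=37] avail[A=33 B=44 C=33] open={R1,R2,R4}
Step 6: commit R1 -> on_hand[A=33 B=45 C=37] avail[A=33 B=44 C=33] open={R2,R4}
Step 7: commit R4 -> on_hand[A=33 B=44 C=37] avail[A=33 B=44 C=33] open={R2}
Step 8: commit R2 -> on_hand[A=33 B=44 C=33] avail[A=33 B=44 C=33] open={}
Step 9: reserve R5 A 1 -> on_hand[A=33 B=44 C=33] avail[A=32 B=44 C=33] open={R5}
Step 10: reserve R6 A 9 -> on_hand[A=33 B=44 C=33] avail[A=23 B=44 C=33] open={R5,R6}
Step 11: cancel R6 -> on_hand[A=33 B=44 C=33] avail[A=32 B=44 C=33] open={R5}
Step 12: commit R5 -> on_hand[A=32 B=44 C=33] avail[A=32 B=44 C=33] open={}
Step 13: reserve R7 C 5 -> on_hand[A=32 B=44 C=33] avail[A=32 B=44 C=28] open={R7}
Step 14: reserve R8 B 6 -> on_hand[A=32 B=44 C=33] avail[A=32 B=38 C=28] open={R7,R8}
Step 15: cancel R7 -> on_hand[A=32 B=44 C=33] avail[A=32 B=38 C=33] open={R8}
Step 16: reserve R9 B 4 -> on_hand[A=32 B=44 C=33] avail[A=32 B=34 C=33] open={R8,R9}
Step 17: reserve R10 B 2 -> on_hand[A=32 B=44 C=33] avail[A=32 B=32 C=33] open={R10,R8,R9}
Open reservations: ['R10', 'R8', 'R9'] -> 3

Answer: 3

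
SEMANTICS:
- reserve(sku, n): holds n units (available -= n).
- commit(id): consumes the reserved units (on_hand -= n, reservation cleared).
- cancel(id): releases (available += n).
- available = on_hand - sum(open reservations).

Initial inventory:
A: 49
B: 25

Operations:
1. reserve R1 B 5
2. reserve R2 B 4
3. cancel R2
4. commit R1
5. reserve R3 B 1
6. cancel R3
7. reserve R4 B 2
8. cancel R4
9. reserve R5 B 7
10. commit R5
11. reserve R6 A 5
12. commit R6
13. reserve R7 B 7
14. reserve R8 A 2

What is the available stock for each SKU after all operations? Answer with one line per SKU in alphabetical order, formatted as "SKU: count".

Step 1: reserve R1 B 5 -> on_hand[A=49 B=25] avail[A=49 B=20] open={R1}
Step 2: reserve R2 B 4 -> on_hand[A=49 B=25] avail[A=49 B=16] open={R1,R2}
Step 3: cancel R2 -> on_hand[A=49 B=25] avail[A=49 B=20] open={R1}
Step 4: commit R1 -> on_hand[A=49 B=20] avail[A=49 B=20] open={}
Step 5: reserve R3 B 1 -> on_hand[A=49 B=20] avail[A=49 B=19] open={R3}
Step 6: cancel R3 -> on_hand[A=49 B=20] avail[A=49 B=20] open={}
Step 7: reserve R4 B 2 -> on_hand[A=49 B=20] avail[A=49 B=18] open={R4}
Step 8: cancel R4 -> on_hand[A=49 B=20] avail[A=49 B=20] open={}
Step 9: reserve R5 B 7 -> on_hand[A=49 B=20] avail[A=49 B=13] open={R5}
Step 10: commit R5 -> on_hand[A=49 B=13] avail[A=49 B=13] open={}
Step 11: reserve R6 A 5 -> on_hand[A=49 B=13] avail[A=44 B=13] open={R6}
Step 12: commit R6 -> on_hand[A=44 B=13] avail[A=44 B=13] open={}
Step 13: reserve R7 B 7 -> on_hand[A=44 B=13] avail[A=44 B=6] open={R7}
Step 14: reserve R8 A 2 -> on_hand[A=44 B=13] avail[A=42 B=6] open={R7,R8}

Answer: A: 42
B: 6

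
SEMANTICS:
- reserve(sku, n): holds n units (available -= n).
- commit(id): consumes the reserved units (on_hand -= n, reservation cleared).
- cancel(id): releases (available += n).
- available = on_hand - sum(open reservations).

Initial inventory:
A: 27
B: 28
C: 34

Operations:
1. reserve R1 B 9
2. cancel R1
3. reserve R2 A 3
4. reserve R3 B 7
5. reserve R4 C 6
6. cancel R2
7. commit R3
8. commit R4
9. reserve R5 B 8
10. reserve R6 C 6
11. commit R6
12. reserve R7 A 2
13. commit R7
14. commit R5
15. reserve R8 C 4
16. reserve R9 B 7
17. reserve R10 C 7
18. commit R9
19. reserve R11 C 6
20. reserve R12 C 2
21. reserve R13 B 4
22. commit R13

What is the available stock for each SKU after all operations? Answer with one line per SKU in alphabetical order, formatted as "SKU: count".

Answer: A: 25
B: 2
C: 3

Derivation:
Step 1: reserve R1 B 9 -> on_hand[A=27 B=28 C=34] avail[A=27 B=19 C=34] open={R1}
Step 2: cancel R1 -> on_hand[A=27 B=28 C=34] avail[A=27 B=28 C=34] open={}
Step 3: reserve R2 A 3 -> on_hand[A=27 B=28 C=34] avail[A=24 B=28 C=34] open={R2}
Step 4: reserve R3 B 7 -> on_hand[A=27 B=28 C=34] avail[A=24 B=21 C=34] open={R2,R3}
Step 5: reserve R4 C 6 -> on_hand[A=27 B=28 C=34] avail[A=24 B=21 C=28] open={R2,R3,R4}
Step 6: cancel R2 -> on_hand[A=27 B=28 C=34] avail[A=27 B=21 C=28] open={R3,R4}
Step 7: commit R3 -> on_hand[A=27 B=21 C=34] avail[A=27 B=21 C=28] open={R4}
Step 8: commit R4 -> on_hand[A=27 B=21 C=28] avail[A=27 B=21 C=28] open={}
Step 9: reserve R5 B 8 -> on_hand[A=27 B=21 C=28] avail[A=27 B=13 C=28] open={R5}
Step 10: reserve R6 C 6 -> on_hand[A=27 B=21 C=28] avail[A=27 B=13 C=22] open={R5,R6}
Step 11: commit R6 -> on_hand[A=27 B=21 C=22] avail[A=27 B=13 C=22] open={R5}
Step 12: reserve R7 A 2 -> on_hand[A=27 B=21 C=22] avail[A=25 B=13 C=22] open={R5,R7}
Step 13: commit R7 -> on_hand[A=25 B=21 C=22] avail[A=25 B=13 C=22] open={R5}
Step 14: commit R5 -> on_hand[A=25 B=13 C=22] avail[A=25 B=13 C=22] open={}
Step 15: reserve R8 C 4 -> on_hand[A=25 B=13 C=22] avail[A=25 B=13 C=18] open={R8}
Step 16: reserve R9 B 7 -> on_hand[A=25 B=13 C=22] avail[A=25 B=6 C=18] open={R8,R9}
Step 17: reserve R10 C 7 -> on_hand[A=25 B=13 C=22] avail[A=25 B=6 C=11] open={R10,R8,R9}
Step 18: commit R9 -> on_hand[A=25 B=6 C=22] avail[A=25 B=6 C=11] open={R10,R8}
Step 19: reserve R11 C 6 -> on_hand[A=25 B=6 C=22] avail[A=25 B=6 C=5] open={R10,R11,R8}
Step 20: reserve R12 C 2 -> on_hand[A=25 B=6 C=22] avail[A=25 B=6 C=3] open={R10,R11,R12,R8}
Step 21: reserve R13 B 4 -> on_hand[A=25 B=6 C=22] avail[A=25 B=2 C=3] open={R10,R11,R12,R13,R8}
Step 22: commit R13 -> on_hand[A=25 B=2 C=22] avail[A=25 B=2 C=3] open={R10,R11,R12,R8}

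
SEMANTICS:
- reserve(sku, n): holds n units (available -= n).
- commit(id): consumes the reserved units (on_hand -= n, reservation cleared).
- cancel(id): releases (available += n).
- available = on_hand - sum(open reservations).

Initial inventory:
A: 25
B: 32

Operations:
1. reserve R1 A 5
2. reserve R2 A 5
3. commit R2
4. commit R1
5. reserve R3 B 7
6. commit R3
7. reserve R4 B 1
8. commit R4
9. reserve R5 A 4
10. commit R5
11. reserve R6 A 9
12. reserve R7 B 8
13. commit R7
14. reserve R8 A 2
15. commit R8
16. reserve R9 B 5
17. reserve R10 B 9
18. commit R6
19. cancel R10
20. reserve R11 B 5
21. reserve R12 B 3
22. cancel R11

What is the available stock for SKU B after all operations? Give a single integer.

Answer: 8

Derivation:
Step 1: reserve R1 A 5 -> on_hand[A=25 B=32] avail[A=20 B=32] open={R1}
Step 2: reserve R2 A 5 -> on_hand[A=25 B=32] avail[A=15 B=32] open={R1,R2}
Step 3: commit R2 -> on_hand[A=20 B=32] avail[A=15 B=32] open={R1}
Step 4: commit R1 -> on_hand[A=15 B=32] avail[A=15 B=32] open={}
Step 5: reserve R3 B 7 -> on_hand[A=15 B=32] avail[A=15 B=25] open={R3}
Step 6: commit R3 -> on_hand[A=15 B=25] avail[A=15 B=25] open={}
Step 7: reserve R4 B 1 -> on_hand[A=15 B=25] avail[A=15 B=24] open={R4}
Step 8: commit R4 -> on_hand[A=15 B=24] avail[A=15 B=24] open={}
Step 9: reserve R5 A 4 -> on_hand[A=15 B=24] avail[A=11 B=24] open={R5}
Step 10: commit R5 -> on_hand[A=11 B=24] avail[A=11 B=24] open={}
Step 11: reserve R6 A 9 -> on_hand[A=11 B=24] avail[A=2 B=24] open={R6}
Step 12: reserve R7 B 8 -> on_hand[A=11 B=24] avail[A=2 B=16] open={R6,R7}
Step 13: commit R7 -> on_hand[A=11 B=16] avail[A=2 B=16] open={R6}
Step 14: reserve R8 A 2 -> on_hand[A=11 B=16] avail[A=0 B=16] open={R6,R8}
Step 15: commit R8 -> on_hand[A=9 B=16] avail[A=0 B=16] open={R6}
Step 16: reserve R9 B 5 -> on_hand[A=9 B=16] avail[A=0 B=11] open={R6,R9}
Step 17: reserve R10 B 9 -> on_hand[A=9 B=16] avail[A=0 B=2] open={R10,R6,R9}
Step 18: commit R6 -> on_hand[A=0 B=16] avail[A=0 B=2] open={R10,R9}
Step 19: cancel R10 -> on_hand[A=0 B=16] avail[A=0 B=11] open={R9}
Step 20: reserve R11 B 5 -> on_hand[A=0 B=16] avail[A=0 B=6] open={R11,R9}
Step 21: reserve R12 B 3 -> on_hand[A=0 B=16] avail[A=0 B=3] open={R11,R12,R9}
Step 22: cancel R11 -> on_hand[A=0 B=16] avail[A=0 B=8] open={R12,R9}
Final available[B] = 8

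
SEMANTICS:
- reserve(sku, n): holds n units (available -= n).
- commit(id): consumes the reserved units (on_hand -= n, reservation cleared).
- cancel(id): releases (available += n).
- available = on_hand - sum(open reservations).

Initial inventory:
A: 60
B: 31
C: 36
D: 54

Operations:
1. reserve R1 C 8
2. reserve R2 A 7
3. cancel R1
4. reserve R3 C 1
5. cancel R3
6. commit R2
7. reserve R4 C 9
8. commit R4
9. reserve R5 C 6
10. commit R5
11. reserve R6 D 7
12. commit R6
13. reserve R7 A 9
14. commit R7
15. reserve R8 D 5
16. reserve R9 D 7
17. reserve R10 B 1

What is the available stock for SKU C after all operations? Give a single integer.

Step 1: reserve R1 C 8 -> on_hand[A=60 B=31 C=36 D=54] avail[A=60 B=31 C=28 D=54] open={R1}
Step 2: reserve R2 A 7 -> on_hand[A=60 B=31 C=36 D=54] avail[A=53 B=31 C=28 D=54] open={R1,R2}
Step 3: cancel R1 -> on_hand[A=60 B=31 C=36 D=54] avail[A=53 B=31 C=36 D=54] open={R2}
Step 4: reserve R3 C 1 -> on_hand[A=60 B=31 C=36 D=54] avail[A=53 B=31 C=35 D=54] open={R2,R3}
Step 5: cancel R3 -> on_hand[A=60 B=31 C=36 D=54] avail[A=53 B=31 C=36 D=54] open={R2}
Step 6: commit R2 -> on_hand[A=53 B=31 C=36 D=54] avail[A=53 B=31 C=36 D=54] open={}
Step 7: reserve R4 C 9 -> on_hand[A=53 B=31 C=36 D=54] avail[A=53 B=31 C=27 D=54] open={R4}
Step 8: commit R4 -> on_hand[A=53 B=31 C=27 D=54] avail[A=53 B=31 C=27 D=54] open={}
Step 9: reserve R5 C 6 -> on_hand[A=53 B=31 C=27 D=54] avail[A=53 B=31 C=21 D=54] open={R5}
Step 10: commit R5 -> on_hand[A=53 B=31 C=21 D=54] avail[A=53 B=31 C=21 D=54] open={}
Step 11: reserve R6 D 7 -> on_hand[A=53 B=31 C=21 D=54] avail[A=53 B=31 C=21 D=47] open={R6}
Step 12: commit R6 -> on_hand[A=53 B=31 C=21 D=47] avail[A=53 B=31 C=21 D=47] open={}
Step 13: reserve R7 A 9 -> on_hand[A=53 B=31 C=21 D=47] avail[A=44 B=31 C=21 D=47] open={R7}
Step 14: commit R7 -> on_hand[A=44 B=31 C=21 D=47] avail[A=44 B=31 C=21 D=47] open={}
Step 15: reserve R8 D 5 -> on_hand[A=44 B=31 C=21 D=47] avail[A=44 B=31 C=21 D=42] open={R8}
Step 16: reserve R9 D 7 -> on_hand[A=44 B=31 C=21 D=47] avail[A=44 B=31 C=21 D=35] open={R8,R9}
Step 17: reserve R10 B 1 -> on_hand[A=44 B=31 C=21 D=47] avail[A=44 B=30 C=21 D=35] open={R10,R8,R9}
Final available[C] = 21

Answer: 21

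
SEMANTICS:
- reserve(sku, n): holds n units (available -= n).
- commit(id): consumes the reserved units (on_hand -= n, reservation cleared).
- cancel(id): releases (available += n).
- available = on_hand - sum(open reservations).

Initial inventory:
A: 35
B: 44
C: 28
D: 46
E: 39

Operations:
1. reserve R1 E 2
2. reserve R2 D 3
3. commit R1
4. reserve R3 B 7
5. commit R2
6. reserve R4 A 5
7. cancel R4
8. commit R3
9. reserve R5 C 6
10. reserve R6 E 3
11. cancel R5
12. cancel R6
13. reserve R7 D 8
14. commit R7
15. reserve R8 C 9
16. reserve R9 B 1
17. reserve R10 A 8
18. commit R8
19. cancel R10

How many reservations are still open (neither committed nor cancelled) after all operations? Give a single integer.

Step 1: reserve R1 E 2 -> on_hand[A=35 B=44 C=28 D=46 E=39] avail[A=35 B=44 C=28 D=46 E=37] open={R1}
Step 2: reserve R2 D 3 -> on_hand[A=35 B=44 C=28 D=46 E=39] avail[A=35 B=44 C=28 D=43 E=37] open={R1,R2}
Step 3: commit R1 -> on_hand[A=35 B=44 C=28 D=46 E=37] avail[A=35 B=44 C=28 D=43 E=37] open={R2}
Step 4: reserve R3 B 7 -> on_hand[A=35 B=44 C=28 D=46 E=37] avail[A=35 B=37 C=28 D=43 E=37] open={R2,R3}
Step 5: commit R2 -> on_hand[A=35 B=44 C=28 D=43 E=37] avail[A=35 B=37 C=28 D=43 E=37] open={R3}
Step 6: reserve R4 A 5 -> on_hand[A=35 B=44 C=28 D=43 E=37] avail[A=30 B=37 C=28 D=43 E=37] open={R3,R4}
Step 7: cancel R4 -> on_hand[A=35 B=44 C=28 D=43 E=37] avail[A=35 B=37 C=28 D=43 E=37] open={R3}
Step 8: commit R3 -> on_hand[A=35 B=37 C=28 D=43 E=37] avail[A=35 B=37 C=28 D=43 E=37] open={}
Step 9: reserve R5 C 6 -> on_hand[A=35 B=37 C=28 D=43 E=37] avail[A=35 B=37 C=22 D=43 E=37] open={R5}
Step 10: reserve R6 E 3 -> on_hand[A=35 B=37 C=28 D=43 E=37] avail[A=35 B=37 C=22 D=43 E=34] open={R5,R6}
Step 11: cancel R5 -> on_hand[A=35 B=37 C=28 D=43 E=37] avail[A=35 B=37 C=28 D=43 E=34] open={R6}
Step 12: cancel R6 -> on_hand[A=35 B=37 C=28 D=43 E=37] avail[A=35 B=37 C=28 D=43 E=37] open={}
Step 13: reserve R7 D 8 -> on_hand[A=35 B=37 C=28 D=43 E=37] avail[A=35 B=37 C=28 D=35 E=37] open={R7}
Step 14: commit R7 -> on_hand[A=35 B=37 C=28 D=35 E=37] avail[A=35 B=37 C=28 D=35 E=37] open={}
Step 15: reserve R8 C 9 -> on_hand[A=35 B=37 C=28 D=35 E=37] avail[A=35 B=37 C=19 D=35 E=37] open={R8}
Step 16: reserve R9 B 1 -> on_hand[A=35 B=37 C=28 D=35 E=37] avail[A=35 B=36 C=19 D=35 E=37] open={R8,R9}
Step 17: reserve R10 A 8 -> on_hand[A=35 B=37 C=28 D=35 E=37] avail[A=27 B=36 C=19 D=35 E=37] open={R10,R8,R9}
Step 18: commit R8 -> on_hand[A=35 B=37 C=19 D=35 E=37] avail[A=27 B=36 C=19 D=35 E=37] open={R10,R9}
Step 19: cancel R10 -> on_hand[A=35 B=37 C=19 D=35 E=37] avail[A=35 B=36 C=19 D=35 E=37] open={R9}
Open reservations: ['R9'] -> 1

Answer: 1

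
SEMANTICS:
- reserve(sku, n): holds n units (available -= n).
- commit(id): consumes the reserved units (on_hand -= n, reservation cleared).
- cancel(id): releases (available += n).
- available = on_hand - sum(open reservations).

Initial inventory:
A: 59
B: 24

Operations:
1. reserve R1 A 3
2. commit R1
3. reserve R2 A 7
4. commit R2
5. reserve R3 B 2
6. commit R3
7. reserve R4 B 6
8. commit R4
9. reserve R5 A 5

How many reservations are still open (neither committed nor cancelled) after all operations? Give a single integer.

Step 1: reserve R1 A 3 -> on_hand[A=59 B=24] avail[A=56 B=24] open={R1}
Step 2: commit R1 -> on_hand[A=56 B=24] avail[A=56 B=24] open={}
Step 3: reserve R2 A 7 -> on_hand[A=56 B=24] avail[A=49 B=24] open={R2}
Step 4: commit R2 -> on_hand[A=49 B=24] avail[A=49 B=24] open={}
Step 5: reserve R3 B 2 -> on_hand[A=49 B=24] avail[A=49 B=22] open={R3}
Step 6: commit R3 -> on_hand[A=49 B=22] avail[A=49 B=22] open={}
Step 7: reserve R4 B 6 -> on_hand[A=49 B=22] avail[A=49 B=16] open={R4}
Step 8: commit R4 -> on_hand[A=49 B=16] avail[A=49 B=16] open={}
Step 9: reserve R5 A 5 -> on_hand[A=49 B=16] avail[A=44 B=16] open={R5}
Open reservations: ['R5'] -> 1

Answer: 1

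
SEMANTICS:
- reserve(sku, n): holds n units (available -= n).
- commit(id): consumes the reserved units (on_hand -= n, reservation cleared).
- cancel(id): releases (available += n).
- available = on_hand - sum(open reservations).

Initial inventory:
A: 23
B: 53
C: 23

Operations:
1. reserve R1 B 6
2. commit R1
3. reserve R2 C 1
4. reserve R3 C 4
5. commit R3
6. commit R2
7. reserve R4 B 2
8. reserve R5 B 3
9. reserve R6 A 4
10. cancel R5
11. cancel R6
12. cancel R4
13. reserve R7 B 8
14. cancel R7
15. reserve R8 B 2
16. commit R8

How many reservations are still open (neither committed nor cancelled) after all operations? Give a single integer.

Answer: 0

Derivation:
Step 1: reserve R1 B 6 -> on_hand[A=23 B=53 C=23] avail[A=23 B=47 C=23] open={R1}
Step 2: commit R1 -> on_hand[A=23 B=47 C=23] avail[A=23 B=47 C=23] open={}
Step 3: reserve R2 C 1 -> on_hand[A=23 B=47 C=23] avail[A=23 B=47 C=22] open={R2}
Step 4: reserve R3 C 4 -> on_hand[A=23 B=47 C=23] avail[A=23 B=47 C=18] open={R2,R3}
Step 5: commit R3 -> on_hand[A=23 B=47 C=19] avail[A=23 B=47 C=18] open={R2}
Step 6: commit R2 -> on_hand[A=23 B=47 C=18] avail[A=23 B=47 C=18] open={}
Step 7: reserve R4 B 2 -> on_hand[A=23 B=47 C=18] avail[A=23 B=45 C=18] open={R4}
Step 8: reserve R5 B 3 -> on_hand[A=23 B=47 C=18] avail[A=23 B=42 C=18] open={R4,R5}
Step 9: reserve R6 A 4 -> on_hand[A=23 B=47 C=18] avail[A=19 B=42 C=18] open={R4,R5,R6}
Step 10: cancel R5 -> on_hand[A=23 B=47 C=18] avail[A=19 B=45 C=18] open={R4,R6}
Step 11: cancel R6 -> on_hand[A=23 B=47 C=18] avail[A=23 B=45 C=18] open={R4}
Step 12: cancel R4 -> on_hand[A=23 B=47 C=18] avail[A=23 B=47 C=18] open={}
Step 13: reserve R7 B 8 -> on_hand[A=23 B=47 C=18] avail[A=23 B=39 C=18] open={R7}
Step 14: cancel R7 -> on_hand[A=23 B=47 C=18] avail[A=23 B=47 C=18] open={}
Step 15: reserve R8 B 2 -> on_hand[A=23 B=47 C=18] avail[A=23 B=45 C=18] open={R8}
Step 16: commit R8 -> on_hand[A=23 B=45 C=18] avail[A=23 B=45 C=18] open={}
Open reservations: [] -> 0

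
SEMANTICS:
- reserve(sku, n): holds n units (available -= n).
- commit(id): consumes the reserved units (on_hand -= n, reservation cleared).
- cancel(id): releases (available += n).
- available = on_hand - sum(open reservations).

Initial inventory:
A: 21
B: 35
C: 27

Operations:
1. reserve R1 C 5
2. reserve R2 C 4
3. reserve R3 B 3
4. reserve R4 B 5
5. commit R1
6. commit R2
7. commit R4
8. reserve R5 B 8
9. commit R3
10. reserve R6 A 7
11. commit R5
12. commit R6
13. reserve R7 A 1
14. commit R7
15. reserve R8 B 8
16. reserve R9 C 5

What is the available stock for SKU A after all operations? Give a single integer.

Step 1: reserve R1 C 5 -> on_hand[A=21 B=35 C=27] avail[A=21 B=35 C=22] open={R1}
Step 2: reserve R2 C 4 -> on_hand[A=21 B=35 C=27] avail[A=21 B=35 C=18] open={R1,R2}
Step 3: reserve R3 B 3 -> on_hand[A=21 B=35 C=27] avail[A=21 B=32 C=18] open={R1,R2,R3}
Step 4: reserve R4 B 5 -> on_hand[A=21 B=35 C=27] avail[A=21 B=27 C=18] open={R1,R2,R3,R4}
Step 5: commit R1 -> on_hand[A=21 B=35 C=22] avail[A=21 B=27 C=18] open={R2,R3,R4}
Step 6: commit R2 -> on_hand[A=21 B=35 C=18] avail[A=21 B=27 C=18] open={R3,R4}
Step 7: commit R4 -> on_hand[A=21 B=30 C=18] avail[A=21 B=27 C=18] open={R3}
Step 8: reserve R5 B 8 -> on_hand[A=21 B=30 C=18] avail[A=21 B=19 C=18] open={R3,R5}
Step 9: commit R3 -> on_hand[A=21 B=27 C=18] avail[A=21 B=19 C=18] open={R5}
Step 10: reserve R6 A 7 -> on_hand[A=21 B=27 C=18] avail[A=14 B=19 C=18] open={R5,R6}
Step 11: commit R5 -> on_hand[A=21 B=19 C=18] avail[A=14 B=19 C=18] open={R6}
Step 12: commit R6 -> on_hand[A=14 B=19 C=18] avail[A=14 B=19 C=18] open={}
Step 13: reserve R7 A 1 -> on_hand[A=14 B=19 C=18] avail[A=13 B=19 C=18] open={R7}
Step 14: commit R7 -> on_hand[A=13 B=19 C=18] avail[A=13 B=19 C=18] open={}
Step 15: reserve R8 B 8 -> on_hand[A=13 B=19 C=18] avail[A=13 B=11 C=18] open={R8}
Step 16: reserve R9 C 5 -> on_hand[A=13 B=19 C=18] avail[A=13 B=11 C=13] open={R8,R9}
Final available[A] = 13

Answer: 13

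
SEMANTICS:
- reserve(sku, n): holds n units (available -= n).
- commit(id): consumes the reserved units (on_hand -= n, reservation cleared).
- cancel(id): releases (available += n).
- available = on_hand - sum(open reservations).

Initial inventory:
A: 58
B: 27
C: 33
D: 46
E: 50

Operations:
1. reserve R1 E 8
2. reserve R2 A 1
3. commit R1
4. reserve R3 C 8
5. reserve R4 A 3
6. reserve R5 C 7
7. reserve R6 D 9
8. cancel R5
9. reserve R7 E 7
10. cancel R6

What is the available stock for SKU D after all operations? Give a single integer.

Step 1: reserve R1 E 8 -> on_hand[A=58 B=27 C=33 D=46 E=50] avail[A=58 B=27 C=33 D=46 E=42] open={R1}
Step 2: reserve R2 A 1 -> on_hand[A=58 B=27 C=33 D=46 E=50] avail[A=57 B=27 C=33 D=46 E=42] open={R1,R2}
Step 3: commit R1 -> on_hand[A=58 B=27 C=33 D=46 E=42] avail[A=57 B=27 C=33 D=46 E=42] open={R2}
Step 4: reserve R3 C 8 -> on_hand[A=58 B=27 C=33 D=46 E=42] avail[A=57 B=27 C=25 D=46 E=42] open={R2,R3}
Step 5: reserve R4 A 3 -> on_hand[A=58 B=27 C=33 D=46 E=42] avail[A=54 B=27 C=25 D=46 E=42] open={R2,R3,R4}
Step 6: reserve R5 C 7 -> on_hand[A=58 B=27 C=33 D=46 E=42] avail[A=54 B=27 C=18 D=46 E=42] open={R2,R3,R4,R5}
Step 7: reserve R6 D 9 -> on_hand[A=58 B=27 C=33 D=46 E=42] avail[A=54 B=27 C=18 D=37 E=42] open={R2,R3,R4,R5,R6}
Step 8: cancel R5 -> on_hand[A=58 B=27 C=33 D=46 E=42] avail[A=54 B=27 C=25 D=37 E=42] open={R2,R3,R4,R6}
Step 9: reserve R7 E 7 -> on_hand[A=58 B=27 C=33 D=46 E=42] avail[A=54 B=27 C=25 D=37 E=35] open={R2,R3,R4,R6,R7}
Step 10: cancel R6 -> on_hand[A=58 B=27 C=33 D=46 E=42] avail[A=54 B=27 C=25 D=46 E=35] open={R2,R3,R4,R7}
Final available[D] = 46

Answer: 46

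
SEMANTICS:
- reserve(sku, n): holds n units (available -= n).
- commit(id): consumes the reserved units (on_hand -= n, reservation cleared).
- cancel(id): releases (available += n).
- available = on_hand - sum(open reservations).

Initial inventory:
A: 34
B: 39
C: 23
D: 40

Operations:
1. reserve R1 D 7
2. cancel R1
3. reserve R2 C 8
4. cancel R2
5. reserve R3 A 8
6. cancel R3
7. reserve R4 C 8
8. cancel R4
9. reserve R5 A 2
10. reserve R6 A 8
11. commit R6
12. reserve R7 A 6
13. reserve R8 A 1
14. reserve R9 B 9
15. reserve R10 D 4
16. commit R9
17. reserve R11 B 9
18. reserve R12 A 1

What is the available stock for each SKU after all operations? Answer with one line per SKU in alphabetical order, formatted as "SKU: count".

Answer: A: 16
B: 21
C: 23
D: 36

Derivation:
Step 1: reserve R1 D 7 -> on_hand[A=34 B=39 C=23 D=40] avail[A=34 B=39 C=23 D=33] open={R1}
Step 2: cancel R1 -> on_hand[A=34 B=39 C=23 D=40] avail[A=34 B=39 C=23 D=40] open={}
Step 3: reserve R2 C 8 -> on_hand[A=34 B=39 C=23 D=40] avail[A=34 B=39 C=15 D=40] open={R2}
Step 4: cancel R2 -> on_hand[A=34 B=39 C=23 D=40] avail[A=34 B=39 C=23 D=40] open={}
Step 5: reserve R3 A 8 -> on_hand[A=34 B=39 C=23 D=40] avail[A=26 B=39 C=23 D=40] open={R3}
Step 6: cancel R3 -> on_hand[A=34 B=39 C=23 D=40] avail[A=34 B=39 C=23 D=40] open={}
Step 7: reserve R4 C 8 -> on_hand[A=34 B=39 C=23 D=40] avail[A=34 B=39 C=15 D=40] open={R4}
Step 8: cancel R4 -> on_hand[A=34 B=39 C=23 D=40] avail[A=34 B=39 C=23 D=40] open={}
Step 9: reserve R5 A 2 -> on_hand[A=34 B=39 C=23 D=40] avail[A=32 B=39 C=23 D=40] open={R5}
Step 10: reserve R6 A 8 -> on_hand[A=34 B=39 C=23 D=40] avail[A=24 B=39 C=23 D=40] open={R5,R6}
Step 11: commit R6 -> on_hand[A=26 B=39 C=23 D=40] avail[A=24 B=39 C=23 D=40] open={R5}
Step 12: reserve R7 A 6 -> on_hand[A=26 B=39 C=23 D=40] avail[A=18 B=39 C=23 D=40] open={R5,R7}
Step 13: reserve R8 A 1 -> on_hand[A=26 B=39 C=23 D=40] avail[A=17 B=39 C=23 D=40] open={R5,R7,R8}
Step 14: reserve R9 B 9 -> on_hand[A=26 B=39 C=23 D=40] avail[A=17 B=30 C=23 D=40] open={R5,R7,R8,R9}
Step 15: reserve R10 D 4 -> on_hand[A=26 B=39 C=23 D=40] avail[A=17 B=30 C=23 D=36] open={R10,R5,R7,R8,R9}
Step 16: commit R9 -> on_hand[A=26 B=30 C=23 D=40] avail[A=17 B=30 C=23 D=36] open={R10,R5,R7,R8}
Step 17: reserve R11 B 9 -> on_hand[A=26 B=30 C=23 D=40] avail[A=17 B=21 C=23 D=36] open={R10,R11,R5,R7,R8}
Step 18: reserve R12 A 1 -> on_hand[A=26 B=30 C=23 D=40] avail[A=16 B=21 C=23 D=36] open={R10,R11,R12,R5,R7,R8}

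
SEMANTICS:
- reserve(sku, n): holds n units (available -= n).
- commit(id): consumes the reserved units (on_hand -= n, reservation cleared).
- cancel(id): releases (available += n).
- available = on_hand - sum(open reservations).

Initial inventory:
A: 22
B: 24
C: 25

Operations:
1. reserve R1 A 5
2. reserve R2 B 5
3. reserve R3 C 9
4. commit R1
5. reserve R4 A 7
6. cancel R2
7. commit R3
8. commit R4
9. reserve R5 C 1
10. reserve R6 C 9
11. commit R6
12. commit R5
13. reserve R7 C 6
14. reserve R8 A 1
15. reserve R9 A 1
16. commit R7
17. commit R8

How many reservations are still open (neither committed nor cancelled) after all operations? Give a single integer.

Step 1: reserve R1 A 5 -> on_hand[A=22 B=24 C=25] avail[A=17 B=24 C=25] open={R1}
Step 2: reserve R2 B 5 -> on_hand[A=22 B=24 C=25] avail[A=17 B=19 C=25] open={R1,R2}
Step 3: reserve R3 C 9 -> on_hand[A=22 B=24 C=25] avail[A=17 B=19 C=16] open={R1,R2,R3}
Step 4: commit R1 -> on_hand[A=17 B=24 C=25] avail[A=17 B=19 C=16] open={R2,R3}
Step 5: reserve R4 A 7 -> on_hand[A=17 B=24 C=25] avail[A=10 B=19 C=16] open={R2,R3,R4}
Step 6: cancel R2 -> on_hand[A=17 B=24 C=25] avail[A=10 B=24 C=16] open={R3,R4}
Step 7: commit R3 -> on_hand[A=17 B=24 C=16] avail[A=10 B=24 C=16] open={R4}
Step 8: commit R4 -> on_hand[A=10 B=24 C=16] avail[A=10 B=24 C=16] open={}
Step 9: reserve R5 C 1 -> on_hand[A=10 B=24 C=16] avail[A=10 B=24 C=15] open={R5}
Step 10: reserve R6 C 9 -> on_hand[A=10 B=24 C=16] avail[A=10 B=24 C=6] open={R5,R6}
Step 11: commit R6 -> on_hand[A=10 B=24 C=7] avail[A=10 B=24 C=6] open={R5}
Step 12: commit R5 -> on_hand[A=10 B=24 C=6] avail[A=10 B=24 C=6] open={}
Step 13: reserve R7 C 6 -> on_hand[A=10 B=24 C=6] avail[A=10 B=24 C=0] open={R7}
Step 14: reserve R8 A 1 -> on_hand[A=10 B=24 C=6] avail[A=9 B=24 C=0] open={R7,R8}
Step 15: reserve R9 A 1 -> on_hand[A=10 B=24 C=6] avail[A=8 B=24 C=0] open={R7,R8,R9}
Step 16: commit R7 -> on_hand[A=10 B=24 C=0] avail[A=8 B=24 C=0] open={R8,R9}
Step 17: commit R8 -> on_hand[A=9 B=24 C=0] avail[A=8 B=24 C=0] open={R9}
Open reservations: ['R9'] -> 1

Answer: 1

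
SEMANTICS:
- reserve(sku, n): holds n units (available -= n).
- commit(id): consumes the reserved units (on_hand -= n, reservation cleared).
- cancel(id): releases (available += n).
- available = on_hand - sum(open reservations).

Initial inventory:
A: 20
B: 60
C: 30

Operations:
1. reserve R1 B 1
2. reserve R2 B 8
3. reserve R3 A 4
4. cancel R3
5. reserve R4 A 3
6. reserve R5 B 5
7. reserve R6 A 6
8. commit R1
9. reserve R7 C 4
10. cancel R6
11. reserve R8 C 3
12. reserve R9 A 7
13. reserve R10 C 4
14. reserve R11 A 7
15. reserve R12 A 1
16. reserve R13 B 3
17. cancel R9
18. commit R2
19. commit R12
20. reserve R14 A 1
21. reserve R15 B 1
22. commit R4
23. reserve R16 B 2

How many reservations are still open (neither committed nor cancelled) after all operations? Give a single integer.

Step 1: reserve R1 B 1 -> on_hand[A=20 B=60 C=30] avail[A=20 B=59 C=30] open={R1}
Step 2: reserve R2 B 8 -> on_hand[A=20 B=60 C=30] avail[A=20 B=51 C=30] open={R1,R2}
Step 3: reserve R3 A 4 -> on_hand[A=20 B=60 C=30] avail[A=16 B=51 C=30] open={R1,R2,R3}
Step 4: cancel R3 -> on_hand[A=20 B=60 C=30] avail[A=20 B=51 C=30] open={R1,R2}
Step 5: reserve R4 A 3 -> on_hand[A=20 B=60 C=30] avail[A=17 B=51 C=30] open={R1,R2,R4}
Step 6: reserve R5 B 5 -> on_hand[A=20 B=60 C=30] avail[A=17 B=46 C=30] open={R1,R2,R4,R5}
Step 7: reserve R6 A 6 -> on_hand[A=20 B=60 C=30] avail[A=11 B=46 C=30] open={R1,R2,R4,R5,R6}
Step 8: commit R1 -> on_hand[A=20 B=59 C=30] avail[A=11 B=46 C=30] open={R2,R4,R5,R6}
Step 9: reserve R7 C 4 -> on_hand[A=20 B=59 C=30] avail[A=11 B=46 C=26] open={R2,R4,R5,R6,R7}
Step 10: cancel R6 -> on_hand[A=20 B=59 C=30] avail[A=17 B=46 C=26] open={R2,R4,R5,R7}
Step 11: reserve R8 C 3 -> on_hand[A=20 B=59 C=30] avail[A=17 B=46 C=23] open={R2,R4,R5,R7,R8}
Step 12: reserve R9 A 7 -> on_hand[A=20 B=59 C=30] avail[A=10 B=46 C=23] open={R2,R4,R5,R7,R8,R9}
Step 13: reserve R10 C 4 -> on_hand[A=20 B=59 C=30] avail[A=10 B=46 C=19] open={R10,R2,R4,R5,R7,R8,R9}
Step 14: reserve R11 A 7 -> on_hand[A=20 B=59 C=30] avail[A=3 B=46 C=19] open={R10,R11,R2,R4,R5,R7,R8,R9}
Step 15: reserve R12 A 1 -> on_hand[A=20 B=59 C=30] avail[A=2 B=46 C=19] open={R10,R11,R12,R2,R4,R5,R7,R8,R9}
Step 16: reserve R13 B 3 -> on_hand[A=20 B=59 C=30] avail[A=2 B=43 C=19] open={R10,R11,R12,R13,R2,R4,R5,R7,R8,R9}
Step 17: cancel R9 -> on_hand[A=20 B=59 C=30] avail[A=9 B=43 C=19] open={R10,R11,R12,R13,R2,R4,R5,R7,R8}
Step 18: commit R2 -> on_hand[A=20 B=51 C=30] avail[A=9 B=43 C=19] open={R10,R11,R12,R13,R4,R5,R7,R8}
Step 19: commit R12 -> on_hand[A=19 B=51 C=30] avail[A=9 B=43 C=19] open={R10,R11,R13,R4,R5,R7,R8}
Step 20: reserve R14 A 1 -> on_hand[A=19 B=51 C=30] avail[A=8 B=43 C=19] open={R10,R11,R13,R14,R4,R5,R7,R8}
Step 21: reserve R15 B 1 -> on_hand[A=19 B=51 C=30] avail[A=8 B=42 C=19] open={R10,R11,R13,R14,R15,R4,R5,R7,R8}
Step 22: commit R4 -> on_hand[A=16 B=51 C=30] avail[A=8 B=42 C=19] open={R10,R11,R13,R14,R15,R5,R7,R8}
Step 23: reserve R16 B 2 -> on_hand[A=16 B=51 C=30] avail[A=8 B=40 C=19] open={R10,R11,R13,R14,R15,R16,R5,R7,R8}
Open reservations: ['R10', 'R11', 'R13', 'R14', 'R15', 'R16', 'R5', 'R7', 'R8'] -> 9

Answer: 9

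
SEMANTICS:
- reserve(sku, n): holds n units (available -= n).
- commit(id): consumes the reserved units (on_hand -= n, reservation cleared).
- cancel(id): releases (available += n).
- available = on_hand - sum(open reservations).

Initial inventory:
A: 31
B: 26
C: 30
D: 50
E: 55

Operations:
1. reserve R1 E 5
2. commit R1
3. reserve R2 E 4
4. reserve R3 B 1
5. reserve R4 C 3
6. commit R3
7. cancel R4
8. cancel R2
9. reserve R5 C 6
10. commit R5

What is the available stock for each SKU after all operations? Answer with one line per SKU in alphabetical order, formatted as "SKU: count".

Answer: A: 31
B: 25
C: 24
D: 50
E: 50

Derivation:
Step 1: reserve R1 E 5 -> on_hand[A=31 B=26 C=30 D=50 E=55] avail[A=31 B=26 C=30 D=50 E=50] open={R1}
Step 2: commit R1 -> on_hand[A=31 B=26 C=30 D=50 E=50] avail[A=31 B=26 C=30 D=50 E=50] open={}
Step 3: reserve R2 E 4 -> on_hand[A=31 B=26 C=30 D=50 E=50] avail[A=31 B=26 C=30 D=50 E=46] open={R2}
Step 4: reserve R3 B 1 -> on_hand[A=31 B=26 C=30 D=50 E=50] avail[A=31 B=25 C=30 D=50 E=46] open={R2,R3}
Step 5: reserve R4 C 3 -> on_hand[A=31 B=26 C=30 D=50 E=50] avail[A=31 B=25 C=27 D=50 E=46] open={R2,R3,R4}
Step 6: commit R3 -> on_hand[A=31 B=25 C=30 D=50 E=50] avail[A=31 B=25 C=27 D=50 E=46] open={R2,R4}
Step 7: cancel R4 -> on_hand[A=31 B=25 C=30 D=50 E=50] avail[A=31 B=25 C=30 D=50 E=46] open={R2}
Step 8: cancel R2 -> on_hand[A=31 B=25 C=30 D=50 E=50] avail[A=31 B=25 C=30 D=50 E=50] open={}
Step 9: reserve R5 C 6 -> on_hand[A=31 B=25 C=30 D=50 E=50] avail[A=31 B=25 C=24 D=50 E=50] open={R5}
Step 10: commit R5 -> on_hand[A=31 B=25 C=24 D=50 E=50] avail[A=31 B=25 C=24 D=50 E=50] open={}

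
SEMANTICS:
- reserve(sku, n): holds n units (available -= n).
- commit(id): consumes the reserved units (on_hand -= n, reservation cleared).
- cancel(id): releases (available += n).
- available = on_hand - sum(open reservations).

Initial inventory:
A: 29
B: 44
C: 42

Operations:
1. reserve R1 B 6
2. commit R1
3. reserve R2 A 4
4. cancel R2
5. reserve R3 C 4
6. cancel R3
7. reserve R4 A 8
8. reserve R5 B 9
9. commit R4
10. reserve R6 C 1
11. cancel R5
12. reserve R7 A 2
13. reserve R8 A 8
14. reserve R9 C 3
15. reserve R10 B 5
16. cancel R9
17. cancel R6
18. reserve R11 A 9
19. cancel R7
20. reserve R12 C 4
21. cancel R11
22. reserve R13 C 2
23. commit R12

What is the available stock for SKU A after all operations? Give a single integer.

Answer: 13

Derivation:
Step 1: reserve R1 B 6 -> on_hand[A=29 B=44 C=42] avail[A=29 B=38 C=42] open={R1}
Step 2: commit R1 -> on_hand[A=29 B=38 C=42] avail[A=29 B=38 C=42] open={}
Step 3: reserve R2 A 4 -> on_hand[A=29 B=38 C=42] avail[A=25 B=38 C=42] open={R2}
Step 4: cancel R2 -> on_hand[A=29 B=38 C=42] avail[A=29 B=38 C=42] open={}
Step 5: reserve R3 C 4 -> on_hand[A=29 B=38 C=42] avail[A=29 B=38 C=38] open={R3}
Step 6: cancel R3 -> on_hand[A=29 B=38 C=42] avail[A=29 B=38 C=42] open={}
Step 7: reserve R4 A 8 -> on_hand[A=29 B=38 C=42] avail[A=21 B=38 C=42] open={R4}
Step 8: reserve R5 B 9 -> on_hand[A=29 B=38 C=42] avail[A=21 B=29 C=42] open={R4,R5}
Step 9: commit R4 -> on_hand[A=21 B=38 C=42] avail[A=21 B=29 C=42] open={R5}
Step 10: reserve R6 C 1 -> on_hand[A=21 B=38 C=42] avail[A=21 B=29 C=41] open={R5,R6}
Step 11: cancel R5 -> on_hand[A=21 B=38 C=42] avail[A=21 B=38 C=41] open={R6}
Step 12: reserve R7 A 2 -> on_hand[A=21 B=38 C=42] avail[A=19 B=38 C=41] open={R6,R7}
Step 13: reserve R8 A 8 -> on_hand[A=21 B=38 C=42] avail[A=11 B=38 C=41] open={R6,R7,R8}
Step 14: reserve R9 C 3 -> on_hand[A=21 B=38 C=42] avail[A=11 B=38 C=38] open={R6,R7,R8,R9}
Step 15: reserve R10 B 5 -> on_hand[A=21 B=38 C=42] avail[A=11 B=33 C=38] open={R10,R6,R7,R8,R9}
Step 16: cancel R9 -> on_hand[A=21 B=38 C=42] avail[A=11 B=33 C=41] open={R10,R6,R7,R8}
Step 17: cancel R6 -> on_hand[A=21 B=38 C=42] avail[A=11 B=33 C=42] open={R10,R7,R8}
Step 18: reserve R11 A 9 -> on_hand[A=21 B=38 C=42] avail[A=2 B=33 C=42] open={R10,R11,R7,R8}
Step 19: cancel R7 -> on_hand[A=21 B=38 C=42] avail[A=4 B=33 C=42] open={R10,R11,R8}
Step 20: reserve R12 C 4 -> on_hand[A=21 B=38 C=42] avail[A=4 B=33 C=38] open={R10,R11,R12,R8}
Step 21: cancel R11 -> on_hand[A=21 B=38 C=42] avail[A=13 B=33 C=38] open={R10,R12,R8}
Step 22: reserve R13 C 2 -> on_hand[A=21 B=38 C=42] avail[A=13 B=33 C=36] open={R10,R12,R13,R8}
Step 23: commit R12 -> on_hand[A=21 B=38 C=38] avail[A=13 B=33 C=36] open={R10,R13,R8}
Final available[A] = 13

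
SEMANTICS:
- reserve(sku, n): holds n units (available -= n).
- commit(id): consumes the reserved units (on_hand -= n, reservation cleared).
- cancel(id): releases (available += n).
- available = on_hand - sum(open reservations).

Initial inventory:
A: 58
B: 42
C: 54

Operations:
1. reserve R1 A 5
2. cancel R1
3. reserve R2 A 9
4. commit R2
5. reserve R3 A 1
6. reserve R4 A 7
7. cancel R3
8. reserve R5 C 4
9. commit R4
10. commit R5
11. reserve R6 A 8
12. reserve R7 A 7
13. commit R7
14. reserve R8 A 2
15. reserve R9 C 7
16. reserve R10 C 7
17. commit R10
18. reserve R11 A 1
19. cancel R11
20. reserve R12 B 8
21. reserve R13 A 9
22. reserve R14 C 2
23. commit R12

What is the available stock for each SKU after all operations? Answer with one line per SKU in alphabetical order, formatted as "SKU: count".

Answer: A: 16
B: 34
C: 34

Derivation:
Step 1: reserve R1 A 5 -> on_hand[A=58 B=42 C=54] avail[A=53 B=42 C=54] open={R1}
Step 2: cancel R1 -> on_hand[A=58 B=42 C=54] avail[A=58 B=42 C=54] open={}
Step 3: reserve R2 A 9 -> on_hand[A=58 B=42 C=54] avail[A=49 B=42 C=54] open={R2}
Step 4: commit R2 -> on_hand[A=49 B=42 C=54] avail[A=49 B=42 C=54] open={}
Step 5: reserve R3 A 1 -> on_hand[A=49 B=42 C=54] avail[A=48 B=42 C=54] open={R3}
Step 6: reserve R4 A 7 -> on_hand[A=49 B=42 C=54] avail[A=41 B=42 C=54] open={R3,R4}
Step 7: cancel R3 -> on_hand[A=49 B=42 C=54] avail[A=42 B=42 C=54] open={R4}
Step 8: reserve R5 C 4 -> on_hand[A=49 B=42 C=54] avail[A=42 B=42 C=50] open={R4,R5}
Step 9: commit R4 -> on_hand[A=42 B=42 C=54] avail[A=42 B=42 C=50] open={R5}
Step 10: commit R5 -> on_hand[A=42 B=42 C=50] avail[A=42 B=42 C=50] open={}
Step 11: reserve R6 A 8 -> on_hand[A=42 B=42 C=50] avail[A=34 B=42 C=50] open={R6}
Step 12: reserve R7 A 7 -> on_hand[A=42 B=42 C=50] avail[A=27 B=42 C=50] open={R6,R7}
Step 13: commit R7 -> on_hand[A=35 B=42 C=50] avail[A=27 B=42 C=50] open={R6}
Step 14: reserve R8 A 2 -> on_hand[A=35 B=42 C=50] avail[A=25 B=42 C=50] open={R6,R8}
Step 15: reserve R9 C 7 -> on_hand[A=35 B=42 C=50] avail[A=25 B=42 C=43] open={R6,R8,R9}
Step 16: reserve R10 C 7 -> on_hand[A=35 B=42 C=50] avail[A=25 B=42 C=36] open={R10,R6,R8,R9}
Step 17: commit R10 -> on_hand[A=35 B=42 C=43] avail[A=25 B=42 C=36] open={R6,R8,R9}
Step 18: reserve R11 A 1 -> on_hand[A=35 B=42 C=43] avail[A=24 B=42 C=36] open={R11,R6,R8,R9}
Step 19: cancel R11 -> on_hand[A=35 B=42 C=43] avail[A=25 B=42 C=36] open={R6,R8,R9}
Step 20: reserve R12 B 8 -> on_hand[A=35 B=42 C=43] avail[A=25 B=34 C=36] open={R12,R6,R8,R9}
Step 21: reserve R13 A 9 -> on_hand[A=35 B=42 C=43] avail[A=16 B=34 C=36] open={R12,R13,R6,R8,R9}
Step 22: reserve R14 C 2 -> on_hand[A=35 B=42 C=43] avail[A=16 B=34 C=34] open={R12,R13,R14,R6,R8,R9}
Step 23: commit R12 -> on_hand[A=35 B=34 C=43] avail[A=16 B=34 C=34] open={R13,R14,R6,R8,R9}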